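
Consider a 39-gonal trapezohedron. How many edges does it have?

The n-trapezohedron (dual of the n-antiprism) has V = 2·39 + 2 = 80, E = 4·39 = 156, F = 2·39 = 78.

156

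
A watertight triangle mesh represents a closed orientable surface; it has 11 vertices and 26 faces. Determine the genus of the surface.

Every face is a triangle, so 2E = 3·26 = 78, giving E = 39.
χ = V − E + F = 11 − 39 + 26 = -2.
For a closed orientable surface χ = 2 − 2g, so g = (2 − (-2))/2 = 2.

2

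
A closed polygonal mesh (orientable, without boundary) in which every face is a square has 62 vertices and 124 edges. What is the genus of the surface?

Every face is a square and each edge borders two faces, so 4F = 2·124, giving F = 62.
χ = V − E + F = 62 − 124 + 62 = 0.
For a closed orientable surface χ = 2 − 2g, so g = (2 − (0))/2 = 1.

1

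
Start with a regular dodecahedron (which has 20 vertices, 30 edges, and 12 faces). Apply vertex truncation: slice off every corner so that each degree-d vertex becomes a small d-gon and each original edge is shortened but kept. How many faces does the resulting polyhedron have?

32

Truncation replaces each original edge-end by a new vertex, so V′ = 2E = 60.
Each original edge survives, and each old vertex of degree d contributes d new edges; summing degrees gives Σd = 2E, so E′ = E + 2E = 3E = 90.
Each original face survives and each original vertex becomes one new face: F′ = F + V = 32.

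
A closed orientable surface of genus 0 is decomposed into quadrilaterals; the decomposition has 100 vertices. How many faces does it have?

χ = 2 − 2·0 = 2, and every face is a square so 4F = 2E.
V − E + F = 2 with E = 4F/2 gives 100 − (4/2 − 1)·F = 2, so F = 98 and E = 196.

98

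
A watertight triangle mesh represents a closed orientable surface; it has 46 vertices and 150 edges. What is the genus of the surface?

Every face is a triangle and each edge borders two faces, so 3F = 2·150, giving F = 100.
χ = V − E + F = 46 − 150 + 100 = -4.
For a closed orientable surface χ = 2 − 2g, so g = (2 − (-4))/2 = 3.

3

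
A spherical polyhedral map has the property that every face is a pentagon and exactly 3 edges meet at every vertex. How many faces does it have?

Each face has 5 edges and each edge borders two faces, so 2E = 5F.
Each vertex has degree 3, so 3V = 2E and hence V = 5F/3.
Euler: V − E + F = 2 ⇒ (5F/3) − (5F/2) + F = 2.
Multiply by 6: (10 − 15 + 6)F = 12, i.e. 1F = 12.
So F = 12, E = 5·12/2 = 30, V = 5·12/3 = 20.

12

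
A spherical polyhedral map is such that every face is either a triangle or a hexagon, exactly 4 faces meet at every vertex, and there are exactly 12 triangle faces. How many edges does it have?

24

Let x be the number of hexagons; then F = 12 + x.
Edge–face incidences: 2E = 3·12 + 6·x = 36 + 6x.
Every vertex has degree 4, so 4V = 2E.
Euler: V − E + F = 2 ⇒ (2E)/4 − E + (12 + x) = 2.
Multiply by 8: 2·(2E) − 4·(2E) + 8·(12 + x) = 16, i.e. 96 + 8x − 2·(36 + 6x) = 16.
Collecting terms: −4x + 24 = 16, so −4x = −8, so x = 2.
Then 2E = 36 + 6·2 = 48, so E = 24, V = 2E/4 = 12, F = 12 + 2 = 14.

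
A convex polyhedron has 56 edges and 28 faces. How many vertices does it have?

30

Here V − E + F = 2.
V = 2 + E − F = 2 + 56 − 28 = 30.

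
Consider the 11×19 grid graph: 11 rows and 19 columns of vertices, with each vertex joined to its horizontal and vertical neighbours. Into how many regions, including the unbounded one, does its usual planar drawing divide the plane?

181

The grid has V = 11·19 = 209 vertices and E = 11·18 + 19·10 = 388 edges.
F = 2 − V + E = 2 − 209 + 388 = 181.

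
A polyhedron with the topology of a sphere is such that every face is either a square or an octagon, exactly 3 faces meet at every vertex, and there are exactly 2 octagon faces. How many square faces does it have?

Let x be the number of squares; then F = 2 + x.
Edge–face incidences: 2E = 8·2 + 4·x = 16 + 4x.
Every vertex has degree 3, so 3V = 2E.
Euler: V − E + F = 2 ⇒ (2E)/3 − E + (2 + x) = 2.
Multiply by 6: 2·(2E) − 3·(2E) + 6·(2 + x) = 12, i.e. 12 + 6x − (16 + 4x) = 12.
Collecting terms: 2x − 4 = 12, so 2x = 16, so x = 8.
Then 2E = 16 + 4·8 = 48, so E = 24, V = 2E/3 = 16, F = 2 + 8 = 10.

8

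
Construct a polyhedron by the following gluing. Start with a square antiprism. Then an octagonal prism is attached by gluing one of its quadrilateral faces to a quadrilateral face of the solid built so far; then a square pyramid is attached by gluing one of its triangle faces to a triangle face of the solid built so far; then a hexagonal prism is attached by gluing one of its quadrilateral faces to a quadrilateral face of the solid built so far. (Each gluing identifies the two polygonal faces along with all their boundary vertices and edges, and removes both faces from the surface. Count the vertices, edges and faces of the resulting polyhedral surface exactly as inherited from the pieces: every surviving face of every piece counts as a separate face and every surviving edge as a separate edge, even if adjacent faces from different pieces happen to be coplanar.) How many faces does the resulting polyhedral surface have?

27

A square antiprism: V=8, E=16, F=10.
Attach an octagonal prism (V=16, E=24, F=10) along a 4-gon: merge 4 vertices and 4 edges, delete both glued faces → V=20, E=36, F=18.
Attach a square pyramid (V=5, E=8, F=5) along a 3-gon: merge 3 vertices and 3 edges, delete both glued faces → V=22, E=41, F=21.
Attach a hexagonal prism (V=12, E=18, F=8) along a 4-gon: merge 4 vertices and 4 edges, delete both glued faces → V=30, E=55, F=27.
Check: V − E + F = 30 − 55 + 27 = 2.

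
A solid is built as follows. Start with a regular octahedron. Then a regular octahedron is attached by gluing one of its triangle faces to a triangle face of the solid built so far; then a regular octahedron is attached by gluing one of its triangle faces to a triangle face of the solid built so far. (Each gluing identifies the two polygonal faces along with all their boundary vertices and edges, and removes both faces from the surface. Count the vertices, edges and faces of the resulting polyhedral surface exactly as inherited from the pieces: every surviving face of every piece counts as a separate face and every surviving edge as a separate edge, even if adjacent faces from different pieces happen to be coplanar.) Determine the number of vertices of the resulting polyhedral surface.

12

A regular octahedron: V=6, E=12, F=8.
Attach a regular octahedron (V=6, E=12, F=8) along a 3-gon: merge 3 vertices and 3 edges, delete both glued faces → V=9, E=21, F=14.
Attach a regular octahedron (V=6, E=12, F=8) along a 3-gon: merge 3 vertices and 3 edges, delete both glued faces → V=12, E=30, F=20.
Check: V − E + F = 12 − 30 + 20 = 2.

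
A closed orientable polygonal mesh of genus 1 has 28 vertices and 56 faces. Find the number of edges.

For a closed orientable surface of genus 1, χ = 2 − 2·1 = 0.
E = V + F − (0) = 28 + 56 − (0) = 84.

84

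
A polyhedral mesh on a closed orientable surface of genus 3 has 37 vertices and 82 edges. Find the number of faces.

For a closed orientable surface of genus 3, χ = 2 − 2·3 = -4.
F = -4 − V + E = -4 − 37 + 82 = 41.

41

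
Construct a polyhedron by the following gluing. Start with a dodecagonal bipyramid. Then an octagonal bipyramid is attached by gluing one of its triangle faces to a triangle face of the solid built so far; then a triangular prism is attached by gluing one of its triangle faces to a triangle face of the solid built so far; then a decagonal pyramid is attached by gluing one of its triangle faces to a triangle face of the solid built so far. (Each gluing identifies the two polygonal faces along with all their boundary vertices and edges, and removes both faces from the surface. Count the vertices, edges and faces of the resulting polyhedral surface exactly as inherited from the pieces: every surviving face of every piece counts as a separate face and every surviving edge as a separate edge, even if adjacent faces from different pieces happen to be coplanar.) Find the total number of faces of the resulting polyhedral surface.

50

A dodecagonal bipyramid: V=14, E=36, F=24.
Attach an octagonal bipyramid (V=10, E=24, F=16) along a 3-gon: merge 3 vertices and 3 edges, delete both glued faces → V=21, E=57, F=38.
Attach a triangular prism (V=6, E=9, F=5) along a 3-gon: merge 3 vertices and 3 edges, delete both glued faces → V=24, E=63, F=41.
Attach a decagonal pyramid (V=11, E=20, F=11) along a 3-gon: merge 3 vertices and 3 edges, delete both glued faces → V=32, E=80, F=50.
Check: V − E + F = 32 − 80 + 50 = 2.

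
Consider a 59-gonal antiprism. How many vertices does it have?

An antiprism on an n-gon has two n-gon caps and 2n triangles: V = 2·59 = 118, E = 4·59 = 236, F = 2·59 + 2 = 120.

118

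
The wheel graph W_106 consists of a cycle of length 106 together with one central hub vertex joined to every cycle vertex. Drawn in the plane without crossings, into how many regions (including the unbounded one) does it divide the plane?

107

W_106 has V = 106 + 1 = 107 vertices and E = 2·106 = 212 edges.
By Euler's formula F = 2 − V + E = 2 − 107 + 212 = 107.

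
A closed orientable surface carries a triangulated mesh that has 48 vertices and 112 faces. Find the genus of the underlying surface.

Every face is a triangle, so 2E = 3·112 = 336, giving E = 168.
χ = V − E + F = 48 − 168 + 112 = -8.
For a closed orientable surface χ = 2 − 2g, so g = (2 − (-8))/2 = 5.

5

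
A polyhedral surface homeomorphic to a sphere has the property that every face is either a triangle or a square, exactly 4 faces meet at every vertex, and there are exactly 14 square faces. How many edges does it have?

40

Let x be the number of triangles; then F = 14 + x.
Edge–face incidences: 2E = 4·14 + 3·x = 56 + 3x.
Every vertex has degree 4, so 4V = 2E.
Euler: V − E + F = 2 ⇒ (2E)/4 − E + (14 + x) = 2.
Multiply by 8: 2·(2E) − 4·(2E) + 8·(14 + x) = 16, i.e. 112 + 8x − 2·(56 + 3x) = 16.
Collecting terms: 2x = 16, so x = 8.
Then 2E = 56 + 3·8 = 80, so E = 40, V = 2E/4 = 20, F = 14 + 8 = 22.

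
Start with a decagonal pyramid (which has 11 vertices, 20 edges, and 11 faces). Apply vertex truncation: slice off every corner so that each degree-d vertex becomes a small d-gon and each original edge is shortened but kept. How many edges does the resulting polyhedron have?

60

Truncation replaces each original edge-end by a new vertex, so V′ = 2E = 40.
Each original edge survives, and each old vertex of degree d contributes d new edges; summing degrees gives Σd = 2E, so E′ = E + 2E = 3E = 60.
Each original face survives and each original vertex becomes one new face: F′ = F + V = 22.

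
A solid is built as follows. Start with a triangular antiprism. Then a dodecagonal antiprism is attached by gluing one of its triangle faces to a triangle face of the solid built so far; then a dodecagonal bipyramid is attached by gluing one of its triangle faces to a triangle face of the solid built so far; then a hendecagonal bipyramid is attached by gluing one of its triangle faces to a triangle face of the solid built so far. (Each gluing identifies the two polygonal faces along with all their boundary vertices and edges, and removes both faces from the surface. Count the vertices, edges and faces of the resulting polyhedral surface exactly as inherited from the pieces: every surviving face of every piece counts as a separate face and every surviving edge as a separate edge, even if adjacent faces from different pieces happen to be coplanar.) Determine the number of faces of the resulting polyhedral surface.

A triangular antiprism: V=6, E=12, F=8.
Attach a dodecagonal antiprism (V=24, E=48, F=26) along a 3-gon: merge 3 vertices and 3 edges, delete both glued faces → V=27, E=57, F=32.
Attach a dodecagonal bipyramid (V=14, E=36, F=24) along a 3-gon: merge 3 vertices and 3 edges, delete both glued faces → V=38, E=90, F=54.
Attach a hendecagonal bipyramid (V=13, E=33, F=22) along a 3-gon: merge 3 vertices and 3 edges, delete both glued faces → V=48, E=120, F=74.
Check: V − E + F = 48 − 120 + 74 = 2.

74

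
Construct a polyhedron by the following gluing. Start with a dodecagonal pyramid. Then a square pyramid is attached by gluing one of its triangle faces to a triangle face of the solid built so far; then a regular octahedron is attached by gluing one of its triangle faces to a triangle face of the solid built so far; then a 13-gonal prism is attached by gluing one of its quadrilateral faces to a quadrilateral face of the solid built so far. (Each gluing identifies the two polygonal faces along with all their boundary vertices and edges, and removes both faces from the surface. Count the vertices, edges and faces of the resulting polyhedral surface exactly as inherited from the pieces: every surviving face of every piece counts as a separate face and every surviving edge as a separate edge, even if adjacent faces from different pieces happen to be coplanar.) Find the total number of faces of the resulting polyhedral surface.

35

A dodecagonal pyramid: V=13, E=24, F=13.
Attach a square pyramid (V=5, E=8, F=5) along a 3-gon: merge 3 vertices and 3 edges, delete both glued faces → V=15, E=29, F=16.
Attach a regular octahedron (V=6, E=12, F=8) along a 3-gon: merge 3 vertices and 3 edges, delete both glued faces → V=18, E=38, F=22.
Attach a 13-gonal prism (V=26, E=39, F=15) along a 4-gon: merge 4 vertices and 4 edges, delete both glued faces → V=40, E=73, F=35.
Check: V − E + F = 40 − 73 + 35 = 2.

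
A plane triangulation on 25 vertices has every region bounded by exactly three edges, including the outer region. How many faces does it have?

In a plane triangulation 3F = 2E and V − E + F = 2, so F = 2V − 4 = 2·25 − 4 = 46.

46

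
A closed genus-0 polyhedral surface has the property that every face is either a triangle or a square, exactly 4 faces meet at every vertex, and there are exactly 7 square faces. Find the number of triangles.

Let x be the number of triangles; then F = 7 + x.
Edge–face incidences: 2E = 4·7 + 3·x = 28 + 3x.
Every vertex has degree 4, so 4V = 2E.
Euler: V − E + F = 2 ⇒ (2E)/4 − E + (7 + x) = 2.
Multiply by 8: 2·(2E) − 4·(2E) + 8·(7 + x) = 16, i.e. 56 + 8x − 2·(28 + 3x) = 16.
Collecting terms: 2x = 16, so x = 8.
Then 2E = 28 + 3·8 = 52, so E = 26, V = 2E/4 = 13, F = 7 + 8 = 15.

8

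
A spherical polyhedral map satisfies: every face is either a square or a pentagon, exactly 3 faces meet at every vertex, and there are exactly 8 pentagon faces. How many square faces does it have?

Let x be the number of squares; then F = 8 + x.
Edge–face incidences: 2E = 5·8 + 4·x = 40 + 4x.
Every vertex has degree 3, so 3V = 2E.
Euler: V − E + F = 2 ⇒ (2E)/3 − E + (8 + x) = 2.
Multiply by 6: 2·(2E) − 3·(2E) + 6·(8 + x) = 12, i.e. 48 + 6x − (40 + 4x) = 12.
Collecting terms: 2x + 8 = 12, so 2x = 4, so x = 2.
Then 2E = 40 + 4·2 = 48, so E = 24, V = 2E/3 = 16, F = 8 + 2 = 10.

2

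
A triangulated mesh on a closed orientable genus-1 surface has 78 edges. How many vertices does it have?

χ = 2 − 2·1 = 0, and every face is a triangle so 3F = 2E.
F = 2E/3 = 52. Then V = 0 + E − F = 0 + 78 − 52 = 26.

26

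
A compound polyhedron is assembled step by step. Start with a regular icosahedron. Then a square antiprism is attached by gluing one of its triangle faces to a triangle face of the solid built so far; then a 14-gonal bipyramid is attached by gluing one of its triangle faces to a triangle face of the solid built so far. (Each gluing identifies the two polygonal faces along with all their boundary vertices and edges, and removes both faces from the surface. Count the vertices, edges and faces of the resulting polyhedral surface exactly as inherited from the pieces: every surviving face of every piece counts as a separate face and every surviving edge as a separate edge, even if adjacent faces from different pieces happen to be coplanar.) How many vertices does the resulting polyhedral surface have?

30

A regular icosahedron: V=12, E=30, F=20.
Attach a square antiprism (V=8, E=16, F=10) along a 3-gon: merge 3 vertices and 3 edges, delete both glued faces → V=17, E=43, F=28.
Attach a 14-gonal bipyramid (V=16, E=42, F=28) along a 3-gon: merge 3 vertices and 3 edges, delete both glued faces → V=30, E=82, F=54.
Check: V − E + F = 30 − 82 + 54 = 2.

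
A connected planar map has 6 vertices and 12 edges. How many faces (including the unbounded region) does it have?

Euler's formula for a connected plane graph: V − E + F = 2, so F = 2 − 6 + 12 = 8.

8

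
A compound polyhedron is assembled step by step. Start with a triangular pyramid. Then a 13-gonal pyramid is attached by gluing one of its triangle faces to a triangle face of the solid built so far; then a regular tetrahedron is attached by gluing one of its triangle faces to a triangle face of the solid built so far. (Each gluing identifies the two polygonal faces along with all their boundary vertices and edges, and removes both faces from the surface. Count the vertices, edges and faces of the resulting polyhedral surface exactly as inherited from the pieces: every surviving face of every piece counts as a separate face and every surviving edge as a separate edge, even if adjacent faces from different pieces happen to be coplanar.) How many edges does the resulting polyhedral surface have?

A triangular pyramid: V=4, E=6, F=4.
Attach a 13-gonal pyramid (V=14, E=26, F=14) along a 3-gon: merge 3 vertices and 3 edges, delete both glued faces → V=15, E=29, F=16.
Attach a regular tetrahedron (V=4, E=6, F=4) along a 3-gon: merge 3 vertices and 3 edges, delete both glued faces → V=16, E=32, F=18.
Check: V − E + F = 16 − 32 + 18 = 2.

32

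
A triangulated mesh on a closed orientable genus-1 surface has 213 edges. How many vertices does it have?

71

χ = 2 − 2·1 = 0, and every face is a triangle so 3F = 2E.
F = 2E/3 = 142. Then V = 0 + E − F = 0 + 213 − 142 = 71.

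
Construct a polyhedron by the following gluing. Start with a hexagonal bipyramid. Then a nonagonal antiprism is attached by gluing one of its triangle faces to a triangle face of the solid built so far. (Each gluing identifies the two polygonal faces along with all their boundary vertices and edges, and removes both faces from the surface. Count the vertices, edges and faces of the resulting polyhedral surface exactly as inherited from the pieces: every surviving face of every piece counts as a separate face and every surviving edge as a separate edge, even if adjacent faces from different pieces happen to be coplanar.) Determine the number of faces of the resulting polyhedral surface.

30

A hexagonal bipyramid: V=8, E=18, F=12.
Attach a nonagonal antiprism (V=18, E=36, F=20) along a 3-gon: merge 3 vertices and 3 edges, delete both glued faces → V=23, E=51, F=30.
Check: V − E + F = 23 − 51 + 30 = 2.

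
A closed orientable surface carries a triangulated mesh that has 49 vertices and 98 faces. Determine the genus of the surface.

Every face is a triangle, so 2E = 3·98 = 294, giving E = 147.
χ = V − E + F = 49 − 147 + 98 = 0.
For a closed orientable surface χ = 2 − 2g, so g = (2 − (0))/2 = 1.

1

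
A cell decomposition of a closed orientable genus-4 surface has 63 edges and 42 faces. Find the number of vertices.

For a closed orientable surface of genus 4, χ = 2 − 2·4 = -6.
V = -6 + E − F = -6 + 63 − 42 = 15.

15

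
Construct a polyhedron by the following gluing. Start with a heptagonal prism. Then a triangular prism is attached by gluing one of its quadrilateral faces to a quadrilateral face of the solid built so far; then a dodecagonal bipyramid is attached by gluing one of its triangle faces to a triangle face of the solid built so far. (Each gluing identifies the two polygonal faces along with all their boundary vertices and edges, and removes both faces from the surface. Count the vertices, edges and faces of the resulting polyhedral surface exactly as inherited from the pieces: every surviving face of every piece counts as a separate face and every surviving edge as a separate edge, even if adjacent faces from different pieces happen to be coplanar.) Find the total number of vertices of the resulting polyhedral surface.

A heptagonal prism: V=14, E=21, F=9.
Attach a triangular prism (V=6, E=9, F=5) along a 4-gon: merge 4 vertices and 4 edges, delete both glued faces → V=16, E=26, F=12.
Attach a dodecagonal bipyramid (V=14, E=36, F=24) along a 3-gon: merge 3 vertices and 3 edges, delete both glued faces → V=27, E=59, F=34.
Check: V − E + F = 27 − 59 + 34 = 2.

27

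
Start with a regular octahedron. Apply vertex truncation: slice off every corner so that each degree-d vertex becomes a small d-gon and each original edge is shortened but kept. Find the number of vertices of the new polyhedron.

24

The base solid has V = 6, E = 12, F = 8.
Truncation replaces each original edge-end by a new vertex, so V′ = 2E = 24.
Each original edge survives, and each old vertex of degree d contributes d new edges; summing degrees gives Σd = 2E, so E′ = E + 2E = 3E = 36.
Each original face survives and each original vertex becomes one new face: F′ = F + V = 14.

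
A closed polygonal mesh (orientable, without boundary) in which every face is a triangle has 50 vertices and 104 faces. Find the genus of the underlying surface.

2

Every face is a triangle, so 2E = 3·104 = 312, giving E = 156.
χ = V − E + F = 50 − 156 + 104 = -2.
For a closed orientable surface χ = 2 − 2g, so g = (2 − (-2))/2 = 2.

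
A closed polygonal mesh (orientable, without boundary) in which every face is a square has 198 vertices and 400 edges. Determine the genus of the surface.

2

Every face is a square and each edge borders two faces, so 4F = 2·400, giving F = 200.
χ = V − E + F = 198 − 400 + 200 = -2.
For a closed orientable surface χ = 2 − 2g, so g = (2 − (-2))/2 = 2.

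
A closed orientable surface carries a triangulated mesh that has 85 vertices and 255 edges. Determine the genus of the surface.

1

Every face is a triangle and each edge borders two faces, so 3F = 2·255, giving F = 170.
χ = V − E + F = 85 − 255 + 170 = 0.
For a closed orientable surface χ = 2 − 2g, so g = (2 − (0))/2 = 1.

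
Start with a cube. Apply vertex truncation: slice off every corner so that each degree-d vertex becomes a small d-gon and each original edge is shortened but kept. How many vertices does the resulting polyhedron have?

24

The base solid has V = 8, E = 12, F = 6.
Truncation replaces each original edge-end by a new vertex, so V′ = 2E = 24.
Each original edge survives, and each old vertex of degree d contributes d new edges; summing degrees gives Σd = 2E, so E′ = E + 2E = 3E = 36.
Each original face survives and each original vertex becomes one new face: F′ = F + V = 14.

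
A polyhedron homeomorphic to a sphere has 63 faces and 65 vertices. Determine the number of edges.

Here V − E + F = 2.
E = V + F − (2) = 65 + 63 − (2) = 126.

126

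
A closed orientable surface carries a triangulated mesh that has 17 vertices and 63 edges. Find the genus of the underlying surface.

3

Every face is a triangle and each edge borders two faces, so 3F = 2·63, giving F = 42.
χ = V − E + F = 17 − 63 + 42 = -4.
For a closed orientable surface χ = 2 − 2g, so g = (2 − (-4))/2 = 3.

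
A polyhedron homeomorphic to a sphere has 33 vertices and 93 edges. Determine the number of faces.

62

Here V − E + F = 2.
F = 2 − V + E = 2 − 33 + 93 = 62.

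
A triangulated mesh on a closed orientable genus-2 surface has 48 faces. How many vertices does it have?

22

χ = 2 − 2·2 = -2, and every face is a triangle so 3F = 2E.
E = 3·48/2 = 72. Then V = -2 + E − F = -2 + 72 − 48 = 22.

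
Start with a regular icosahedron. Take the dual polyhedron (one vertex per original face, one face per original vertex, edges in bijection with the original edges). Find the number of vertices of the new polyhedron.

The base solid has V = 12, E = 30, F = 20.
The dual swaps V and F and preserves E: V′ = F = 20, E′ = E = 30, F′ = V = 12.

20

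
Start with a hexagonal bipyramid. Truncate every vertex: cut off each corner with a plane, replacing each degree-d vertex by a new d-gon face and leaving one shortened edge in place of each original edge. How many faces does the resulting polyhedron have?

The base solid has V = 8, E = 18, F = 12.
Truncation replaces each original edge-end by a new vertex, so V′ = 2E = 36.
Each original edge survives, and each old vertex of degree d contributes d new edges; summing degrees gives Σd = 2E, so E′ = E + 2E = 3E = 54.
Each original face survives and each original vertex becomes one new face: F′ = F + V = 20.

20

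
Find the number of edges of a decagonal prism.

30

A prism on an n-gon has two n-gon bases and n rectangular sides: V = 2·10 = 20, E = 3·10 = 30, F = 10 + 2 = 12.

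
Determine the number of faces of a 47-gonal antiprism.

96

An antiprism on an n-gon has two n-gon caps and 2n triangles: V = 2·47 = 94, E = 4·47 = 188, F = 2·47 + 2 = 96.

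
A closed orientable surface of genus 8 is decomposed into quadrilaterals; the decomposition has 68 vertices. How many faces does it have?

82

χ = 2 − 2·8 = -14, and every face is a square so 4F = 2E.
V − E + F = -14 with E = 4F/2 gives 68 − (4/2 − 1)·F = -14, so F = 82 and E = 164.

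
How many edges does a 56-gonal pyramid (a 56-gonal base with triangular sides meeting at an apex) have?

112

A pyramid on an n-gon base has one n-gon and n triangles: V = 56 + 1 = 57, E = 2·56 = 112, F = 56 + 1 = 57.
Check: V − E + F = 57 − 112 + 57 = 2.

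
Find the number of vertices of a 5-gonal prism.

10

A prism on an n-gon has two n-gon bases and n rectangular sides: V = 2·5 = 10, E = 3·5 = 15, F = 5 + 2 = 7.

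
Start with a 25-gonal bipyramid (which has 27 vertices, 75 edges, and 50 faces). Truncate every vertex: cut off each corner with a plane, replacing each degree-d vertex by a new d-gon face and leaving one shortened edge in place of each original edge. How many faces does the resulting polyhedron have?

Truncation replaces each original edge-end by a new vertex, so V′ = 2E = 150.
Each original edge survives, and each old vertex of degree d contributes d new edges; summing degrees gives Σd = 2E, so E′ = E + 2E = 3E = 225.
Each original face survives and each original vertex becomes one new face: F′ = F + V = 77.

77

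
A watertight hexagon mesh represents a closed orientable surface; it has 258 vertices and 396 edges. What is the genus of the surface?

4

Every face is a hexagon and each edge borders two faces, so 6F = 2·396, giving F = 132.
χ = V − E + F = 258 − 396 + 132 = -6.
For a closed orientable surface χ = 2 − 2g, so g = (2 − (-6))/2 = 4.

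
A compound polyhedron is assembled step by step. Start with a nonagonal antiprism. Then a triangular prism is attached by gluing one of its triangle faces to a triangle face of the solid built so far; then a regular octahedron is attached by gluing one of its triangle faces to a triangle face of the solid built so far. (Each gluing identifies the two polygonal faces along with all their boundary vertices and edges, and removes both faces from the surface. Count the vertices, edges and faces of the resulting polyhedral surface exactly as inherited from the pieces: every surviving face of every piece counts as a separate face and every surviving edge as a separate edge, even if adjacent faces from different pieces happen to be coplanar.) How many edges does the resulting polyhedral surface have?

A nonagonal antiprism: V=18, E=36, F=20.
Attach a triangular prism (V=6, E=9, F=5) along a 3-gon: merge 3 vertices and 3 edges, delete both glued faces → V=21, E=42, F=23.
Attach a regular octahedron (V=6, E=12, F=8) along a 3-gon: merge 3 vertices and 3 edges, delete both glued faces → V=24, E=51, F=29.
Check: V − E + F = 24 − 51 + 29 = 2.

51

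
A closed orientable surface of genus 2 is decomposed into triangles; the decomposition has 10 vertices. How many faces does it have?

24

χ = 2 − 2·2 = -2, and every face is a triangle so 3F = 2E.
V − E + F = -2 with E = 3F/2 gives 10 − (3/2 − 1)·F = -2, so F = 24 and E = 36.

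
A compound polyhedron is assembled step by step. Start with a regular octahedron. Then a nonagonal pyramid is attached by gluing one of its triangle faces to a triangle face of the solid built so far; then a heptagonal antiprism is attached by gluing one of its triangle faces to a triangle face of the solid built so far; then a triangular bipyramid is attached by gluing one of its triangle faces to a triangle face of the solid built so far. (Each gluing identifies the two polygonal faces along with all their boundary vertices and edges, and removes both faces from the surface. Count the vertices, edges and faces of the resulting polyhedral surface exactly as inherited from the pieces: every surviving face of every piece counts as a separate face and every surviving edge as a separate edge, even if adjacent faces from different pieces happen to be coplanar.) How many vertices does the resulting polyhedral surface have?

26

A regular octahedron: V=6, E=12, F=8.
Attach a nonagonal pyramid (V=10, E=18, F=10) along a 3-gon: merge 3 vertices and 3 edges, delete both glued faces → V=13, E=27, F=16.
Attach a heptagonal antiprism (V=14, E=28, F=16) along a 3-gon: merge 3 vertices and 3 edges, delete both glued faces → V=24, E=52, F=30.
Attach a triangular bipyramid (V=5, E=9, F=6) along a 3-gon: merge 3 vertices and 3 edges, delete both glued faces → V=26, E=58, F=34.
Check: V − E + F = 26 − 58 + 34 = 2.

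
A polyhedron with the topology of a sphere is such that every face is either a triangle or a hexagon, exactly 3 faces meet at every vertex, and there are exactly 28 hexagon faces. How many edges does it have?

90

Let x be the number of triangles; then F = 28 + x.
Edge–face incidences: 2E = 6·28 + 3·x = 168 + 3x.
Every vertex has degree 3, so 3V = 2E.
Euler: V − E + F = 2 ⇒ (2E)/3 − E + (28 + x) = 2.
Multiply by 6: 2·(2E) − 3·(2E) + 6·(28 + x) = 12, i.e. 168 + 6x − (168 + 3x) = 12.
Collecting terms: 3x = 12, so x = 4.
Then 2E = 168 + 3·4 = 180, so E = 90, V = 2E/3 = 60, F = 28 + 4 = 32.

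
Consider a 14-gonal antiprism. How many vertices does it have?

An antiprism on an n-gon has two n-gon caps and 2n triangles: V = 2·14 = 28, E = 4·14 = 56, F = 2·14 + 2 = 30.

28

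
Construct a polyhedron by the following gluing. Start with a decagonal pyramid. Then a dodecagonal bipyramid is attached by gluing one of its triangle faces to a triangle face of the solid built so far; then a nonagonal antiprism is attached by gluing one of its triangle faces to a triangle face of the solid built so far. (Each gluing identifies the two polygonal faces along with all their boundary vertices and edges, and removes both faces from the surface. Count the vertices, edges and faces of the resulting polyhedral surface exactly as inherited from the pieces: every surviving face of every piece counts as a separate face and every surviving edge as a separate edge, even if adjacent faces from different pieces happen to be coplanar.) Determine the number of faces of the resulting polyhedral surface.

A decagonal pyramid: V=11, E=20, F=11.
Attach a dodecagonal bipyramid (V=14, E=36, F=24) along a 3-gon: merge 3 vertices and 3 edges, delete both glued faces → V=22, E=53, F=33.
Attach a nonagonal antiprism (V=18, E=36, F=20) along a 3-gon: merge 3 vertices and 3 edges, delete both glued faces → V=37, E=86, F=51.
Check: V − E + F = 37 − 86 + 51 = 2.

51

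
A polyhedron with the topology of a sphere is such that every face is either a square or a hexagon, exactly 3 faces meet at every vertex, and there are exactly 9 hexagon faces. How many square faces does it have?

6

Let x be the number of squares; then F = 9 + x.
Edge–face incidences: 2E = 6·9 + 4·x = 54 + 4x.
Every vertex has degree 3, so 3V = 2E.
Euler: V − E + F = 2 ⇒ (2E)/3 − E + (9 + x) = 2.
Multiply by 6: 2·(2E) − 3·(2E) + 6·(9 + x) = 12, i.e. 54 + 6x − (54 + 4x) = 12.
Collecting terms: 2x = 12, so x = 6.
Then 2E = 54 + 4·6 = 78, so E = 39, V = 2E/3 = 26, F = 9 + 6 = 15.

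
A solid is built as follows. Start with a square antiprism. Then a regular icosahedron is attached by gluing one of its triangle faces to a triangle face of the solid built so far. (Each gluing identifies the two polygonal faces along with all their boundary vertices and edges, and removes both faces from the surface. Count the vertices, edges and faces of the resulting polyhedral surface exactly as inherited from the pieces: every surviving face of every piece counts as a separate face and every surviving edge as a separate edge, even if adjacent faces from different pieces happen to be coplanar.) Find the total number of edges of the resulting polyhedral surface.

A square antiprism: V=8, E=16, F=10.
Attach a regular icosahedron (V=12, E=30, F=20) along a 3-gon: merge 3 vertices and 3 edges, delete both glued faces → V=17, E=43, F=28.
Check: V − E + F = 17 − 43 + 28 = 2.

43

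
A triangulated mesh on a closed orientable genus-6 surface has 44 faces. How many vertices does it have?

12

χ = 2 − 2·6 = -10, and every face is a triangle so 3F = 2E.
E = 3·44/2 = 66. Then V = -10 + E − F = -10 + 66 − 44 = 12.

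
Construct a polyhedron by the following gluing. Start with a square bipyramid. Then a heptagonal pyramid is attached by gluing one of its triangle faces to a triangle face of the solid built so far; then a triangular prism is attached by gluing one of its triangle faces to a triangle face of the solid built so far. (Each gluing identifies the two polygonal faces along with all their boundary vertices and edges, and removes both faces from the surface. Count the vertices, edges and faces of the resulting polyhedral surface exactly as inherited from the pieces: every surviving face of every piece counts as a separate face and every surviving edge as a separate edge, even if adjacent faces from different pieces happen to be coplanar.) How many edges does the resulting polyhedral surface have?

A square bipyramid: V=6, E=12, F=8.
Attach a heptagonal pyramid (V=8, E=14, F=8) along a 3-gon: merge 3 vertices and 3 edges, delete both glued faces → V=11, E=23, F=14.
Attach a triangular prism (V=6, E=9, F=5) along a 3-gon: merge 3 vertices and 3 edges, delete both glued faces → V=14, E=29, F=17.
Check: V − E + F = 14 − 29 + 17 = 2.

29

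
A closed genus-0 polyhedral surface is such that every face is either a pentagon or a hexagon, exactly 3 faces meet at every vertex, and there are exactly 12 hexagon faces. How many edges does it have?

Let x be the number of pentagons; then F = 12 + x.
Edge–face incidences: 2E = 6·12 + 5·x = 72 + 5x.
Every vertex has degree 3, so 3V = 2E.
Euler: V − E + F = 2 ⇒ (2E)/3 − E + (12 + x) = 2.
Multiply by 6: 2·(2E) − 3·(2E) + 6·(12 + x) = 12, i.e. 72 + 6x − (72 + 5x) = 12.
Collecting terms: x = 12.
Then 2E = 72 + 5·12 = 132, so E = 66, V = 2E/3 = 44, F = 12 + 12 = 24.

66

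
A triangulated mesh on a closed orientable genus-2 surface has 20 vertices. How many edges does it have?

χ = 2 − 2·2 = -2, and every face is a triangle so 3F = 2E.
V − E + F = -2 with E = 3F/2 gives 20 − (3/2 − 1)·F = -2, so F = 44 and E = 66.

66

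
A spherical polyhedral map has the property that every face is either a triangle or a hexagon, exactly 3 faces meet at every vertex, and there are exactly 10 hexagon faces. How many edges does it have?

Let x be the number of triangles; then F = 10 + x.
Edge–face incidences: 2E = 6·10 + 3·x = 60 + 3x.
Every vertex has degree 3, so 3V = 2E.
Euler: V − E + F = 2 ⇒ (2E)/3 − E + (10 + x) = 2.
Multiply by 6: 2·(2E) − 3·(2E) + 6·(10 + x) = 12, i.e. 60 + 6x − (60 + 3x) = 12.
Collecting terms: 3x = 12, so x = 4.
Then 2E = 60 + 3·4 = 72, so E = 36, V = 2E/3 = 24, F = 10 + 4 = 14.

36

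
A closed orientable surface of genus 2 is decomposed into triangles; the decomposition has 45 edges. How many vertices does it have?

χ = 2 − 2·2 = -2, and every face is a triangle so 3F = 2E.
F = 2E/3 = 30. Then V = -2 + E − F = -2 + 45 − 30 = 13.

13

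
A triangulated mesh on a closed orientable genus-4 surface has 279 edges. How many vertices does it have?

87

χ = 2 − 2·4 = -6, and every face is a triangle so 3F = 2E.
F = 2E/3 = 186. Then V = -6 + E − F = -6 + 279 − 186 = 87.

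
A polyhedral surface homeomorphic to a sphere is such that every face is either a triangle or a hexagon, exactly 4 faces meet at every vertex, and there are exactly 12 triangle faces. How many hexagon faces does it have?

2

Let x be the number of hexagons; then F = 12 + x.
Edge–face incidences: 2E = 3·12 + 6·x = 36 + 6x.
Every vertex has degree 4, so 4V = 2E.
Euler: V − E + F = 2 ⇒ (2E)/4 − E + (12 + x) = 2.
Multiply by 8: 2·(2E) − 4·(2E) + 8·(12 + x) = 16, i.e. 96 + 8x − 2·(36 + 6x) = 16.
Collecting terms: −4x + 24 = 16, so −4x = −8, so x = 2.
Then 2E = 36 + 6·2 = 48, so E = 24, V = 2E/4 = 12, F = 12 + 2 = 14.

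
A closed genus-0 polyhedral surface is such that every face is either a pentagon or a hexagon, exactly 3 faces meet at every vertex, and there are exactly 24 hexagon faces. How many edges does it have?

102

Let x be the number of pentagons; then F = 24 + x.
Edge–face incidences: 2E = 6·24 + 5·x = 144 + 5x.
Every vertex has degree 3, so 3V = 2E.
Euler: V − E + F = 2 ⇒ (2E)/3 − E + (24 + x) = 2.
Multiply by 6: 2·(2E) − 3·(2E) + 6·(24 + x) = 12, i.e. 144 + 6x − (144 + 5x) = 12.
Collecting terms: x = 12.
Then 2E = 144 + 5·12 = 204, so E = 102, V = 2E/3 = 68, F = 24 + 12 = 36.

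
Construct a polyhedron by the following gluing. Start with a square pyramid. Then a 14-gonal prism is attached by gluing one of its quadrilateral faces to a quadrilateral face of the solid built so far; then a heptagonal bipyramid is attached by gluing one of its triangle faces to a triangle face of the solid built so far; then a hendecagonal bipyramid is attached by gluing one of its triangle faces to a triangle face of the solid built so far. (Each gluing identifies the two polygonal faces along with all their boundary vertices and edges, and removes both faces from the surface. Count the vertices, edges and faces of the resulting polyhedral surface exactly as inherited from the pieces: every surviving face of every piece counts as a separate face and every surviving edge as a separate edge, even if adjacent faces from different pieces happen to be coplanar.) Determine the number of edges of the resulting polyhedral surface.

A square pyramid: V=5, E=8, F=5.
Attach a 14-gonal prism (V=28, E=42, F=16) along a 4-gon: merge 4 vertices and 4 edges, delete both glued faces → V=29, E=46, F=19.
Attach a heptagonal bipyramid (V=9, E=21, F=14) along a 3-gon: merge 3 vertices and 3 edges, delete both glued faces → V=35, E=64, F=31.
Attach a hendecagonal bipyramid (V=13, E=33, F=22) along a 3-gon: merge 3 vertices and 3 edges, delete both glued faces → V=45, E=94, F=51.
Check: V − E + F = 45 − 94 + 51 = 2.

94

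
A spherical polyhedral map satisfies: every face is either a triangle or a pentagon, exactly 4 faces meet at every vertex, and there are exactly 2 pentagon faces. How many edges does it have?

Let x be the number of triangles; then F = 2 + x.
Edge–face incidences: 2E = 5·2 + 3·x = 10 + 3x.
Every vertex has degree 4, so 4V = 2E.
Euler: V − E + F = 2 ⇒ (2E)/4 − E + (2 + x) = 2.
Multiply by 8: 2·(2E) − 4·(2E) + 8·(2 + x) = 16, i.e. 16 + 8x − 2·(10 + 3x) = 16.
Collecting terms: 2x − 4 = 16, so 2x = 20, so x = 10.
Then 2E = 10 + 3·10 = 40, so E = 20, V = 2E/4 = 10, F = 2 + 10 = 12.

20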